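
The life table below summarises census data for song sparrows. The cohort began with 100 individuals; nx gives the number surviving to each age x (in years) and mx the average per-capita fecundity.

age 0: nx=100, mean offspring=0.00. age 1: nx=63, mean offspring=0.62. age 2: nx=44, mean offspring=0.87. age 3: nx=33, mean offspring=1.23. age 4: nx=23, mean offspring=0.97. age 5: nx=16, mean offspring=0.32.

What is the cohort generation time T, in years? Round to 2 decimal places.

2.42

lx = nx/n0 = nx/100: 1, 0.63, 0.44, 0.33, 0.23, 0.16
lx·mx: 0, 0.3906, 0.3828, 0.4059, 0.2231, 0.0512 → R0 = 1.4536
x·lx·mx: 0, 0.3906, 0.7656, 1.2177, 0.8924, 0.256 → Σ = 3.5223
T = 3.5223 / 1.4536 = 2.423156… → 2.42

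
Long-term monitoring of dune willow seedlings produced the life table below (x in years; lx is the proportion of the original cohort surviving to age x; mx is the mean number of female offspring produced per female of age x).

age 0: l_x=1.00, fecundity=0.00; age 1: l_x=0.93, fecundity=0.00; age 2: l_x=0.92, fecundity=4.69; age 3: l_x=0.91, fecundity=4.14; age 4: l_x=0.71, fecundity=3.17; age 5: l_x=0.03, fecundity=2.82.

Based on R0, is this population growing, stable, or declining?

R0 = Σ lx·mx = 0 + 0 + 4.3148 + 3.7674 + 2.2507 + 0.0846 = 10.4175
R0 > 1, so the population is growing.

growing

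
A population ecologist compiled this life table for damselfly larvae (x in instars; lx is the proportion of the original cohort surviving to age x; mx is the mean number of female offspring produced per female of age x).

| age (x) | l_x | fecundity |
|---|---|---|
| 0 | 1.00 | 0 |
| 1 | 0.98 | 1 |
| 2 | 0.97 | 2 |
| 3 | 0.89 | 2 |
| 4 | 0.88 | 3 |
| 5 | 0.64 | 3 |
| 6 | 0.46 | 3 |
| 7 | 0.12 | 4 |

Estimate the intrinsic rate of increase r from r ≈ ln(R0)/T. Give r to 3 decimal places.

R0 = Σ lx·mx = 0 + 0.98 + 1.94 + 1.78 + 2.64 + 1.92 + 1.38 + 0.48 = 11.12
Σ x·lx·mx = 42; T = 42/11.12 = 3.77698…
r ≈ ln(R0)/T = ln(11.12)/3.77698… = 0.63774… → 0.638

0.638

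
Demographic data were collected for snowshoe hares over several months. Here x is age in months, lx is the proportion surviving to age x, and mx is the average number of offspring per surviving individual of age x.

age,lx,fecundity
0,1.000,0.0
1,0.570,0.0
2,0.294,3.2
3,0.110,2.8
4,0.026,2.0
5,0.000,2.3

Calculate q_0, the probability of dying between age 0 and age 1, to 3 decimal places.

0.430

q_0 = (l_0 − l_1) / l_0 = (1 − 0.57) / 1
     = 0.43 / 1 = 0.43 → 0.430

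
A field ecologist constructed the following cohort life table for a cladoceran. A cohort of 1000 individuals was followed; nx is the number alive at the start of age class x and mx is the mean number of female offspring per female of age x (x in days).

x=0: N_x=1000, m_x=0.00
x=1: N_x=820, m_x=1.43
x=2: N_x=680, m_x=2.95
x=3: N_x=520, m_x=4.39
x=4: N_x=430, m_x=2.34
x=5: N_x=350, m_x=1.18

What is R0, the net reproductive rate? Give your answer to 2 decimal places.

lx = nx/n0 = nx/1000: 1, 0.82, 0.68, 0.52, 0.43, 0.35
lx·mx by age: 0, 1.1726, 2.006, 2.2828, 1.0062, 0.413
R0 = Σ lx·mx = 6.8806 → 6.88

6.88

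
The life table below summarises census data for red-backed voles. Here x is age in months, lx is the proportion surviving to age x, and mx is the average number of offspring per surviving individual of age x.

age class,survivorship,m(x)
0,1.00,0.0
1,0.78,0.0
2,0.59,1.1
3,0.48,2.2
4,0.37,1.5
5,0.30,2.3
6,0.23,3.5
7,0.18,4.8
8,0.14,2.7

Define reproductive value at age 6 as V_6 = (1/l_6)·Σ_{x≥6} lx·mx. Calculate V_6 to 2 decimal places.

8.90

lx·mx for x ≥ 6: 0.805, 0.864, 0.378 → sum = 2.047
V_6 = 2.047 / l_6 = 2.047 / 0.23 = 8.9 → 8.90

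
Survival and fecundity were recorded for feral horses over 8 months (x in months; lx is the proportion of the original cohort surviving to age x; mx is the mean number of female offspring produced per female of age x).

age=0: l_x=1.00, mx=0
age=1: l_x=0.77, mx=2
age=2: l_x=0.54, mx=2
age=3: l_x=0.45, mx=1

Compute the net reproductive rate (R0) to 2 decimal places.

lx·mx by age: 0, 1.54, 1.08, 0.45
R0 = Σ lx·mx = 3.07 → 3.07

3.07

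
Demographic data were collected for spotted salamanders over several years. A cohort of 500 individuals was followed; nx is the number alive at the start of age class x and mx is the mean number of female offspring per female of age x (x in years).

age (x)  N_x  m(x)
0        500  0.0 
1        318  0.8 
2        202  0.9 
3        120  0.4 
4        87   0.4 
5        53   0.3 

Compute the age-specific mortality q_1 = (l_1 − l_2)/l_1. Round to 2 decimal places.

lx = nx/n0 = nx/500: 1, 0.636, 0.404, 0.24, 0.174, 0.106
q_1 = (l_1 − l_2) / l_1 = (0.636 − 0.404) / 0.636
     = 0.232 / 0.636 = 0.36478… → 0.36

0.36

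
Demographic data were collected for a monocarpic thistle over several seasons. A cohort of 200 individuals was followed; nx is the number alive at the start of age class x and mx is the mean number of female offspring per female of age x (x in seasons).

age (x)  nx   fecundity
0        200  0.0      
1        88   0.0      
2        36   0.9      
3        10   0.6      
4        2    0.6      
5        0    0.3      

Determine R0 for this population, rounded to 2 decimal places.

lx = nx/n0 = nx/200: 1, 0.44, 0.18, 0.05, 0.01, 0
lx·mx by age: 0, 0, 0.162, 0.03, 0.006, 0
R0 = Σ lx·mx = 0.198 → 0.20

0.20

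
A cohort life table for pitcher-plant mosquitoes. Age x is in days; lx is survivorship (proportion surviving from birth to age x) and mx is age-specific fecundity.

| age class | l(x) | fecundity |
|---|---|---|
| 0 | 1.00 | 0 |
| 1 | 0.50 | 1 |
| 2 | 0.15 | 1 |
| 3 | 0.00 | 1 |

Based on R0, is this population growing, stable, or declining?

declining

R0 = Σ lx·mx = 0 + 0.5 + 0.15 + 0 = 0.65
R0 < 1, so the population is declining.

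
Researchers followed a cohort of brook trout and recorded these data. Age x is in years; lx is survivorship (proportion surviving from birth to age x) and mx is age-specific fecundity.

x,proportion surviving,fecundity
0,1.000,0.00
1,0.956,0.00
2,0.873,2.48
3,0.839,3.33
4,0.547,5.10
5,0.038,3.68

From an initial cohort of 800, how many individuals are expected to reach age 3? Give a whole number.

Expected survivors = N0 · l_3 = 800 × 0.839 = 671.2 → 671

671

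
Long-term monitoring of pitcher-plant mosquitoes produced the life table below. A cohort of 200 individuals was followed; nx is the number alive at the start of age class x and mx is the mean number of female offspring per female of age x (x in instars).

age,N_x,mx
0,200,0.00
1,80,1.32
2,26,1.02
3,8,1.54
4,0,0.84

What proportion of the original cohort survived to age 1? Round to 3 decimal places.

l_1 = n_1/n_0 = 80/200 = 0.4 → 0.400

0.400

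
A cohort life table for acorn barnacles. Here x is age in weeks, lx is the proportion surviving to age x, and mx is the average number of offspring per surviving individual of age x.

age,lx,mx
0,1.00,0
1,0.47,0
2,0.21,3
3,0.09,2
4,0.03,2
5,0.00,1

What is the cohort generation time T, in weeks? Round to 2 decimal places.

2.34

lx·mx: 0, 0, 0.63, 0.18, 0.06, 0 → R0 = 0.87
x·lx·mx: 0, 0, 1.26, 0.54, 0.24, 0 → Σ = 2.04
T = 2.04 / 0.87 = 2.344828… → 2.34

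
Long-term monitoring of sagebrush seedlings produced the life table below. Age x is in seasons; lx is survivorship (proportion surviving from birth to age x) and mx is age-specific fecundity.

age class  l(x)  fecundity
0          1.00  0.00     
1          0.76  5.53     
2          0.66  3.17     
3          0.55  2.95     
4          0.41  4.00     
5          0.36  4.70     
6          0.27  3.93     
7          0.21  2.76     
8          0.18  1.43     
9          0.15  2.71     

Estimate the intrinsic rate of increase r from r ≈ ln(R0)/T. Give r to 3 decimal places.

0.795

R0 = Σ lx·mx = 0 + 4.2028 + 2.0922 + 1.6225 + 1.64 + 1.692 + 1.0611 + 0.5796 + 0.2574 + 0.4065 = 13.5541
Σ x·lx·mx = 44.4162; T = 44.4162/13.5541 = 3.27696…
r ≈ ln(R0)/T = ln(13.5541)/3.27696… = 0.79546… → 0.795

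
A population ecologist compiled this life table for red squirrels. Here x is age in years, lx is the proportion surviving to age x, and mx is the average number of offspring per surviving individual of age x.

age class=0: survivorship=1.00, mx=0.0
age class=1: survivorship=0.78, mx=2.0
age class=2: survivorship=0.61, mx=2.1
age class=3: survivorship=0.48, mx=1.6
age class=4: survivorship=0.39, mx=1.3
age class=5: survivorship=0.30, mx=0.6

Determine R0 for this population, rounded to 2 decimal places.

lx·mx by age: 0, 1.56, 1.281, 0.768, 0.507, 0.18
R0 = Σ lx·mx = 4.296 → 4.30

4.30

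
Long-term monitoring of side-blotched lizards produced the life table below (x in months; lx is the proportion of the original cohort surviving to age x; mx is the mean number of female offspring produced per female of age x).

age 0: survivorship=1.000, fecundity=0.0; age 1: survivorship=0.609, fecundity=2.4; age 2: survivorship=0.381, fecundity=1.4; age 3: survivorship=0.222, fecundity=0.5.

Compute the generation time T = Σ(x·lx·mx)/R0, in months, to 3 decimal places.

1.359

lx·mx: 0, 1.4616, 0.5334, 0.111 → R0 = 2.106
x·lx·mx: 0, 1.4616, 1.0668, 0.333 → Σ = 2.8614
T = 2.8614 / 2.106 = 1.358689… → 1.359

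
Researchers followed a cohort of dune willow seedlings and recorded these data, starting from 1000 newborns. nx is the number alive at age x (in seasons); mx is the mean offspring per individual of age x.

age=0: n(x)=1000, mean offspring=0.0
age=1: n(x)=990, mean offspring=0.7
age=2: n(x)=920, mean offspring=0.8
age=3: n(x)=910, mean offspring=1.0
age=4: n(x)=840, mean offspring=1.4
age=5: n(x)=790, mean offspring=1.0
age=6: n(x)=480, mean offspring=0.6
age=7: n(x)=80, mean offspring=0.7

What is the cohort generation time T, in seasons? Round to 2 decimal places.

lx = nx/n0 = nx/1000: 1, 0.99, 0.92, 0.91, 0.84, 0.79, 0.48, 0.08
lx·mx: 0, 0.693, 0.736, 0.91, 1.176, 0.79, 0.288, 0.056 → R0 = 4.649
x·lx·mx: 0, 0.693, 1.472, 2.73, 4.704, 3.95, 1.728, 0.392 → Σ = 15.669
T = 15.669 / 4.649 = 3.370402… → 3.37

3.37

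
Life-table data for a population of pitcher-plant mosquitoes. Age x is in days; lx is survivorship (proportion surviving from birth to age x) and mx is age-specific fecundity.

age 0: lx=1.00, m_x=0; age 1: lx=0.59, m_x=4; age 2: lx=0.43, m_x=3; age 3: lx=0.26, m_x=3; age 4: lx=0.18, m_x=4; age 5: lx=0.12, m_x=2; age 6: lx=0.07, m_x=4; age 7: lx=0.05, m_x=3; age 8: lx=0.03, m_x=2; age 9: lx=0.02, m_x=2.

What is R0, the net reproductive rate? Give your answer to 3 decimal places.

lx·mx by age: 0, 2.36, 1.29, 0.78, 0.72, 0.24, 0.28, 0.15, 0.06, 0.04
R0 = Σ lx·mx = 5.92 → 5.920

5.920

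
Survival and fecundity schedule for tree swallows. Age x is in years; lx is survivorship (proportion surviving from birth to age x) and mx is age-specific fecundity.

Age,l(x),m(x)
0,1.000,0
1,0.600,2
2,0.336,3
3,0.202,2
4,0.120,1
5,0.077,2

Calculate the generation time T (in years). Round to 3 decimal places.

lx·mx: 0, 1.2, 1.008, 0.404, 0.12, 0.154 → R0 = 2.886
x·lx·mx: 0, 1.2, 2.016, 1.212, 0.48, 0.77 → Σ = 5.678
T = 5.678 / 2.886 = 1.967429… → 1.967

1.967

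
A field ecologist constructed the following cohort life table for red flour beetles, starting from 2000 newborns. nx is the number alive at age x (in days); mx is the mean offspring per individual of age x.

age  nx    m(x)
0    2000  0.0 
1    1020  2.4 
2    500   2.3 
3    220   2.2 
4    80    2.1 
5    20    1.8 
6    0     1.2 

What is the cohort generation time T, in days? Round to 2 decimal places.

lx = nx/n0 = nx/2000: 1, 0.51, 0.25, 0.11, 0.04, 0.01, 0
lx·mx: 0, 1.224, 0.575, 0.242, 0.084, 0.018, 0 → R0 = 2.143
x·lx·mx: 0, 1.224, 1.15, 0.726, 0.336, 0.09, 0 → Σ = 3.526
T = 3.526 / 2.143 = 1.645357… → 1.65

1.65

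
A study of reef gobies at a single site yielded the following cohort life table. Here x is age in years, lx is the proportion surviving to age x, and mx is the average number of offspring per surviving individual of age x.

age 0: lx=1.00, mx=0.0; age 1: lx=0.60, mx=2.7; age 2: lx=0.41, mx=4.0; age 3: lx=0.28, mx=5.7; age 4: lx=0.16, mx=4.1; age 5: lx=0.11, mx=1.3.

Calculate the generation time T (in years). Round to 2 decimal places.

lx·mx: 0, 1.62, 1.64, 1.596, 0.656, 0.143 → R0 = 5.655
x·lx·mx: 0, 1.62, 3.28, 4.788, 2.624, 0.715 → Σ = 13.027
T = 13.027 / 5.655 = 2.303625… → 2.30

2.30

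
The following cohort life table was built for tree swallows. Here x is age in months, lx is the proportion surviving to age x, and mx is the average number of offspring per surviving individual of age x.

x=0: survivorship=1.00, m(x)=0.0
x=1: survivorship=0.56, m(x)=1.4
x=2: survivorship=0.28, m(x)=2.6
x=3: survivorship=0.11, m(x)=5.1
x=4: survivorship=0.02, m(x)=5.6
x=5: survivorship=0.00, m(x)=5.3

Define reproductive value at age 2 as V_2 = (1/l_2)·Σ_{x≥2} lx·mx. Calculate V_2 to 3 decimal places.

5.004

lx·mx for x ≥ 2: 0.728, 0.561, 0.112, 0 → sum = 1.401
V_2 = 1.401 / l_2 = 1.401 / 0.28 = 5.003571… → 5.004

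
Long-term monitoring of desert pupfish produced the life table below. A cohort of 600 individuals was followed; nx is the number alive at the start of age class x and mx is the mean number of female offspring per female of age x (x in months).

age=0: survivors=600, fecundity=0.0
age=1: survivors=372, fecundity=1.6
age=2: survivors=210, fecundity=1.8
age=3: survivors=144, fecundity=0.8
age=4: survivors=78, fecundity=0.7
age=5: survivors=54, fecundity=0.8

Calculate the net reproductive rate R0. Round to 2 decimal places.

1.98

lx = nx/n0 = nx/600: 1, 0.62, 0.35, 0.24, 0.13, 0.09
lx·mx by age: 0, 0.992, 0.63, 0.192, 0.091, 0.072
R0 = Σ lx·mx = 1.977 → 1.98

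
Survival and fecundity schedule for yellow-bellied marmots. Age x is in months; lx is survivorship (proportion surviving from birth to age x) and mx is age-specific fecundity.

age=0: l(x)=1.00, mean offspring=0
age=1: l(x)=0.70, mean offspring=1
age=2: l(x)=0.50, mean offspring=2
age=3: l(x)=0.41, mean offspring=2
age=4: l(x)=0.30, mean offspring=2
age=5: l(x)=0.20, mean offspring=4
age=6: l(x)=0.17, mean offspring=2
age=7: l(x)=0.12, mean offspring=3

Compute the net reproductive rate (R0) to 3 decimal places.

4.620

lx·mx by age: 0, 0.7, 1, 0.82, 0.6, 0.8, 0.34, 0.36
R0 = Σ lx·mx = 4.62 → 4.620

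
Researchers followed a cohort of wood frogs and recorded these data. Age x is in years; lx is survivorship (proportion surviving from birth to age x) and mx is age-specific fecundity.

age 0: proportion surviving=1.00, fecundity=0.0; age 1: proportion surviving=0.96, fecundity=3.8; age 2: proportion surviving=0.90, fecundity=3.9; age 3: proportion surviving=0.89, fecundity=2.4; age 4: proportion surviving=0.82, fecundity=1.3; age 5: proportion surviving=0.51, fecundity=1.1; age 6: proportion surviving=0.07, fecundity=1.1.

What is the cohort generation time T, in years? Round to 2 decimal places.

2.24

lx·mx: 0, 3.648, 3.51, 2.136, 1.066, 0.561, 0.077 → R0 = 10.998
x·lx·mx: 0, 3.648, 7.02, 6.408, 4.264, 2.805, 0.462 → Σ = 24.607
T = 24.607 / 10.998 = 2.237407… → 2.24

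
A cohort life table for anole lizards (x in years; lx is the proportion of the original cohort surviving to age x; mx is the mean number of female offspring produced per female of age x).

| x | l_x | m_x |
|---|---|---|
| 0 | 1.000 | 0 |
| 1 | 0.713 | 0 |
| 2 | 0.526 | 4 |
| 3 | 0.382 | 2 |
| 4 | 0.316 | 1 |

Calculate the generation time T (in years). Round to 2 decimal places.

2.44

lx·mx: 0, 0, 2.104, 0.764, 0.316 → R0 = 3.184
x·lx·mx: 0, 0, 4.208, 2.292, 1.264 → Σ = 7.764
T = 7.764 / 3.184 = 2.438442… → 2.44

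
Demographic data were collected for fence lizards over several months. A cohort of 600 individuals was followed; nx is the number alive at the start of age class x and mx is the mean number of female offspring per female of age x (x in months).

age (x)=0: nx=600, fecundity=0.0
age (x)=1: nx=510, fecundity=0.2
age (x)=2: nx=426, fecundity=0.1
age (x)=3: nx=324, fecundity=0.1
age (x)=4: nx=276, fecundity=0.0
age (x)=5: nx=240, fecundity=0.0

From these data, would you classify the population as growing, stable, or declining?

declining

lx = nx/n0 = nx/600: 1, 0.85, 0.71, 0.54, 0.46, 0.4
R0 = Σ lx·mx = 0 + 0.17 + 0.071 + 0.054 + 0 + 0 = 0.295
R0 < 1, so the population is declining.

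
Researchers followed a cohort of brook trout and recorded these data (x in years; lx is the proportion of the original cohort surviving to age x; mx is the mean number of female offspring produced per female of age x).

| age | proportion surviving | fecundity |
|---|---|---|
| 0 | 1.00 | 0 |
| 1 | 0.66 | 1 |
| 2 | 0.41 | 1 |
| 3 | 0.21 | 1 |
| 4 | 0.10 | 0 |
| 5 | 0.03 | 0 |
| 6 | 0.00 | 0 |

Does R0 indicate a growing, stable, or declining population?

R0 = Σ lx·mx = 0 + 0.66 + 0.41 + 0.21 + 0 + 0 + 0 = 1.28
R0 > 1, so the population is growing.

growing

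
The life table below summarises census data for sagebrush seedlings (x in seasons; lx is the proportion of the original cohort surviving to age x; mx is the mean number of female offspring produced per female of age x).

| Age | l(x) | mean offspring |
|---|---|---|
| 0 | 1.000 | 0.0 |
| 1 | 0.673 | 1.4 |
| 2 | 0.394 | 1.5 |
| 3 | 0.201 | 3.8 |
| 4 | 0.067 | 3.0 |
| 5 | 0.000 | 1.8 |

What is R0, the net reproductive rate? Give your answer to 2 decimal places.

2.50

lx·mx by age: 0, 0.9422, 0.591, 0.7638, 0.201, 0
R0 = Σ lx·mx = 2.498 → 2.50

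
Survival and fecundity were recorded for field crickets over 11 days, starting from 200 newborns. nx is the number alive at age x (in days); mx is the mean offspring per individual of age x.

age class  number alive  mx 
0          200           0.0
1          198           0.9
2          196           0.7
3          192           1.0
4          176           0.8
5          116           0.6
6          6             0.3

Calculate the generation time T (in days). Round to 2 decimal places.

2.71

lx = nx/n0 = nx/200: 1, 0.99, 0.98, 0.96, 0.88, 0.58, 0.03
lx·mx: 0, 0.891, 0.686, 0.96, 0.704, 0.348, 0.009 → R0 = 3.598
x·lx·mx: 0, 0.891, 1.372, 2.88, 2.816, 1.74, 0.054 → Σ = 9.753
T = 9.753 / 3.598 = 2.710673… → 2.71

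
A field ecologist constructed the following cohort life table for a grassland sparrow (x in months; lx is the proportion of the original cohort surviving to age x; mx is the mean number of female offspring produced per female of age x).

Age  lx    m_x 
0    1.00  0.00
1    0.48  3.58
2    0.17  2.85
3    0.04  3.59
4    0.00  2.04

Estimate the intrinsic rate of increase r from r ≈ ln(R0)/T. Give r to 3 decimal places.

0.642

R0 = Σ lx·mx = 0 + 1.7184 + 0.4845 + 0.1436 + 0 = 2.3465
Σ x·lx·mx = 3.1182; T = 3.1182/2.3465 = 1.32887…
r ≈ ln(R0)/T = ln(2.3465)/1.32887… = 0.64184… → 0.642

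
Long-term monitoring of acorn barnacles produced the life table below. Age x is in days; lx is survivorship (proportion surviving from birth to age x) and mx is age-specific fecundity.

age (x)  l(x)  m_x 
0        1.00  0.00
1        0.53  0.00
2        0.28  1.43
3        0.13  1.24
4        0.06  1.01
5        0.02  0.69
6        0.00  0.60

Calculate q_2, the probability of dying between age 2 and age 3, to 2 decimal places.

q_2 = (l_2 − l_3) / l_2 = (0.28 − 0.13) / 0.28
     = 0.15 / 0.28 = 0.535714… → 0.54

0.54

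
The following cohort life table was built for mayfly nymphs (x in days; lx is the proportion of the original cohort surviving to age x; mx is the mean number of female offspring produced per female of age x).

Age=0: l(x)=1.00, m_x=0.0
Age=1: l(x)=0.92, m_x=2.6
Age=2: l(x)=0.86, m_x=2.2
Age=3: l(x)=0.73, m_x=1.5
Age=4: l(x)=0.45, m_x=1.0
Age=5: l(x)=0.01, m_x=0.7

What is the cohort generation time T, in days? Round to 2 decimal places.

1.94

lx·mx: 0, 2.392, 1.892, 1.095, 0.45, 0.007 → R0 = 5.836
x·lx·mx: 0, 2.392, 3.784, 3.285, 1.8, 0.035 → Σ = 11.296
T = 11.296 / 5.836 = 1.935572… → 1.94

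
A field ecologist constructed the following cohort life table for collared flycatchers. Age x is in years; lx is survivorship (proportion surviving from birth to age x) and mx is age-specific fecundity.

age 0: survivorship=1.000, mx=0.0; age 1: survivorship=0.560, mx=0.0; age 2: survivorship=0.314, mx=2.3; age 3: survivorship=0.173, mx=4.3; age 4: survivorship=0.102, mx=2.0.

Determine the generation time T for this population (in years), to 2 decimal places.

2.69

lx·mx: 0, 0, 0.7222, 0.7439, 0.204 → R0 = 1.6701
x·lx·mx: 0, 0, 1.4444, 2.2317, 0.816 → Σ = 4.4921
T = 4.4921 / 1.6701 = 2.689719… → 2.69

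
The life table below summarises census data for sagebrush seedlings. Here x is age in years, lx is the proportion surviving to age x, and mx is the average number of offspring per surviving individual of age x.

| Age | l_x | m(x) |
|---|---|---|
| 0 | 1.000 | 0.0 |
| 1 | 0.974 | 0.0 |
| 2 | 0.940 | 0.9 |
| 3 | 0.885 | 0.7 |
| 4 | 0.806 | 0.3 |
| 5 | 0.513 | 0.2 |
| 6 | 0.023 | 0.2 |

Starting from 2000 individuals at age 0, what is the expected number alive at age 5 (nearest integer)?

1026

Expected survivors = N0 · l_5 = 2000 × 0.513 = 1026 → 1026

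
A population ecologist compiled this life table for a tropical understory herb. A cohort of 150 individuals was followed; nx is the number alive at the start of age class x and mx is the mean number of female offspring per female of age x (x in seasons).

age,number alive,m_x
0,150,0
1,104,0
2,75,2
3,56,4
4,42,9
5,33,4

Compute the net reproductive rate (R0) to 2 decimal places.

5.89

lx = nx/n0 = nx/150: 1, 0.69333…, 0.5, 0.37333…, 0.28, 0.22
lx·mx by age: 0, 0, 1, 1.493333…, 2.52, 0.88
R0 = Σ lx·mx = 5.893333… → 5.89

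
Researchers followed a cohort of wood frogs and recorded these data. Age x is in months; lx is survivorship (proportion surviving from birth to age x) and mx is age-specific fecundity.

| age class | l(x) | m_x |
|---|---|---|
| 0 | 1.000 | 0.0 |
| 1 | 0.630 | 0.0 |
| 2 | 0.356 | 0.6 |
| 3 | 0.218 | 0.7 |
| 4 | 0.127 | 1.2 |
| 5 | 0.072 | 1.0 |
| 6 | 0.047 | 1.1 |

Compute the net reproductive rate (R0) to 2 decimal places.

0.64

lx·mx by age: 0, 0, 0.2136, 0.1526, 0.1524, 0.072, 0.0517
R0 = Σ lx·mx = 0.6423 → 0.64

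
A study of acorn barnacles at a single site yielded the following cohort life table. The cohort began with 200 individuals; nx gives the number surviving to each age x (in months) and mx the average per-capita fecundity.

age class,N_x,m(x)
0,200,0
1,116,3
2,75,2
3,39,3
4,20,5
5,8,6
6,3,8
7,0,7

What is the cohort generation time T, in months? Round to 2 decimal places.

lx = nx/n0 = nx/200: 1, 0.58, 0.375, 0.195, 0.1, 0.04, 0.015, 0
lx·mx: 0, 1.74, 0.75, 0.585, 0.5, 0.24, 0.12, 0 → R0 = 3.935
x·lx·mx: 0, 1.74, 1.5, 1.755, 2, 1.2, 0.72, 0 → Σ = 8.915
T = 8.915 / 3.935 = 2.265565… → 2.27

2.27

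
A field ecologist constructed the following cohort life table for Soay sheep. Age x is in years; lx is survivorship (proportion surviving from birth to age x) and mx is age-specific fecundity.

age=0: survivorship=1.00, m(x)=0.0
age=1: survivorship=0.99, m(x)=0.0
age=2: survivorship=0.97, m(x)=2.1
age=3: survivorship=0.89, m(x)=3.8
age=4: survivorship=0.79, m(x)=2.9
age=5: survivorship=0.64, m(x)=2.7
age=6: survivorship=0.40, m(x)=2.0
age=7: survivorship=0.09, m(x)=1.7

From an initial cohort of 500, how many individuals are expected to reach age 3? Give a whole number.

445

Expected survivors = N0 · l_3 = 500 × 0.89 = 445 → 445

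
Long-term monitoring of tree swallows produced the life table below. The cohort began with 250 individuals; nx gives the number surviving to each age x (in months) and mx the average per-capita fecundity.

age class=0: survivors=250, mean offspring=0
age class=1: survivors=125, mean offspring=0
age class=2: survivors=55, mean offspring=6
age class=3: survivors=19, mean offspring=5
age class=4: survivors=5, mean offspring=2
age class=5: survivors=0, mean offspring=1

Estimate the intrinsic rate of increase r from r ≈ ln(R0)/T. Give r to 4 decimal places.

lx = nx/n0 = nx/250: 1, 0.5, 0.22, 0.076, 0.02, 0
R0 = Σ lx·mx = 0 + 0 + 1.32 + 0.38 + 0.04 + 0 = 1.74
Σ x·lx·mx = 3.94; T = 3.94/1.74 = 2.26437…
r ≈ ln(R0)/T = ln(1.74)/2.26437… = 0.244609… → 0.2446

0.2446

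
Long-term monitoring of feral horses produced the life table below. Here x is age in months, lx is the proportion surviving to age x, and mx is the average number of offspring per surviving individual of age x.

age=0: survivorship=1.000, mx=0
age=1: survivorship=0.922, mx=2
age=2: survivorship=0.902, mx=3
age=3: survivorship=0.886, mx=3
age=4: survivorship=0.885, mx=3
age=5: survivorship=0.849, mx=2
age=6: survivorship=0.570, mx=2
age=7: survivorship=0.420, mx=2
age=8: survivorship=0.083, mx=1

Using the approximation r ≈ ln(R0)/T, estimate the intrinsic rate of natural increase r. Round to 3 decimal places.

R0 = Σ lx·mx = 0 + 1.844 + 2.706 + 2.658 + 2.655 + 1.698 + 1.14 + 0.84 + 0.083 = 13.624
Σ x·lx·mx = 47.724; T = 47.724/13.624 = 3.50294…
r ≈ ln(R0)/T = ln(13.624)/3.50294… = 0.74561… → 0.746

0.746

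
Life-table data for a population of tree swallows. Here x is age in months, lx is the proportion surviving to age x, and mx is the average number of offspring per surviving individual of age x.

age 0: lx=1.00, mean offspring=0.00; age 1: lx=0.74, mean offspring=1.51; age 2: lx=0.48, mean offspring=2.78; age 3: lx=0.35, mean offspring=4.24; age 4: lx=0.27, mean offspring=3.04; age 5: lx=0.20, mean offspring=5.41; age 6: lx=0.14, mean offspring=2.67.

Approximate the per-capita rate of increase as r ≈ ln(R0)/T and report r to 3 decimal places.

R0 = Σ lx·mx = 0 + 1.1174 + 1.3344 + 1.484 + 0.8208 + 1.082 + 0.3738 = 6.2124
Σ x·lx·mx = 19.1742; T = 19.1742/6.2124 = 3.08644…
r ≈ ln(R0)/T = ln(6.2124)/3.08644… = 0.5918… → 0.592

0.592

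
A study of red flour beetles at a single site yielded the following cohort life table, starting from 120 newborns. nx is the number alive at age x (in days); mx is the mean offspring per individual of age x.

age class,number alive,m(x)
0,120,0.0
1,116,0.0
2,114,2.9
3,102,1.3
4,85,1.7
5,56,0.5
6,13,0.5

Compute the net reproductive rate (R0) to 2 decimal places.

5.35

lx = nx/n0 = nx/120: 1, 0.96667…, 0.95, 0.85, 0.70833…, 0.46667…, 0.10833…
lx·mx by age: 0, 0, 2.755, 1.105, 1.204167…, 0.233333…, 0.054167…
R0 = Σ lx·mx = 5.351667… → 5.35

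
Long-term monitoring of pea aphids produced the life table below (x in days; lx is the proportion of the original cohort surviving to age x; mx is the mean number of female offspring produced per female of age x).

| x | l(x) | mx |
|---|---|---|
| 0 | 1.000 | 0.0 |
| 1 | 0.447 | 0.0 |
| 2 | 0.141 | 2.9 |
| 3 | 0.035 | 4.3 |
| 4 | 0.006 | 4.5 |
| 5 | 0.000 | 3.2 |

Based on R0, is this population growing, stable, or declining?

declining

R0 = Σ lx·mx = 0 + 0 + 0.4089 + 0.1505 + 0.027 + 0 = 0.5864
R0 < 1, so the population is declining.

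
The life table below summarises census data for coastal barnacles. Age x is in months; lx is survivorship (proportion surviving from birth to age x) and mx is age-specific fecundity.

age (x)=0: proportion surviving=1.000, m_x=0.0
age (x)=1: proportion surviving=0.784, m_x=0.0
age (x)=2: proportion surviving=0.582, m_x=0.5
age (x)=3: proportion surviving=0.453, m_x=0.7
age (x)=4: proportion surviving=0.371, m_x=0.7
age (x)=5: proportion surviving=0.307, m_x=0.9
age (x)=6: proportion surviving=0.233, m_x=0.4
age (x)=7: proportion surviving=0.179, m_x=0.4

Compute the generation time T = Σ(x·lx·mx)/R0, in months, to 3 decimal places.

lx·mx: 0, 0, 0.291, 0.3171, 0.2597, 0.2763, 0.0932, 0.0716 → R0 = 1.3089
x·lx·mx: 0, 0, 0.582, 0.9513, 1.0388, 1.3815, 0.5592, 0.5012 → Σ = 5.014
T = 5.014 / 1.3089 = 3.830698… → 3.831

3.831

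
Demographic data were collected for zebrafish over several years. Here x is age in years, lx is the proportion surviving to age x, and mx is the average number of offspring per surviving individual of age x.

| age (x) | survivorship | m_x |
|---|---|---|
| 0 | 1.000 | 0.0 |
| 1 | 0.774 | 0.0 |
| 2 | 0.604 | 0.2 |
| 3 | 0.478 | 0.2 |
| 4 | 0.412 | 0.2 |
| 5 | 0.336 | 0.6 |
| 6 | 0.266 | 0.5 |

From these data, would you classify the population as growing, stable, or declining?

declining

R0 = Σ lx·mx = 0 + 0 + 0.1208 + 0.0956 + 0.0824 + 0.2016 + 0.133 = 0.6334
R0 < 1, so the population is declining.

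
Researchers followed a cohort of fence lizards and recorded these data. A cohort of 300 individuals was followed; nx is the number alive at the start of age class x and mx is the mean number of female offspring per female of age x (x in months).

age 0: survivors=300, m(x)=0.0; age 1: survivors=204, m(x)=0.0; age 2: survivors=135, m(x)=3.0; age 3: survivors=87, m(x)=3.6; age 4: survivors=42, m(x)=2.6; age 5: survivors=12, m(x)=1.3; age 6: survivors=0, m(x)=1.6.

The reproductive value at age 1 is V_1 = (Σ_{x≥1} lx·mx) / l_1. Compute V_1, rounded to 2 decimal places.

4.13

lx = nx/n0 = nx/300: 1, 0.68, 0.45, 0.29, 0.14, 0.04, 0
lx·mx for x ≥ 1: 0, 1.35, 1.044, 0.364, 0.052, 0 → sum = 2.81
V_1 = 2.81 / l_1 = 2.81 / 0.68 = 4.132353… → 4.13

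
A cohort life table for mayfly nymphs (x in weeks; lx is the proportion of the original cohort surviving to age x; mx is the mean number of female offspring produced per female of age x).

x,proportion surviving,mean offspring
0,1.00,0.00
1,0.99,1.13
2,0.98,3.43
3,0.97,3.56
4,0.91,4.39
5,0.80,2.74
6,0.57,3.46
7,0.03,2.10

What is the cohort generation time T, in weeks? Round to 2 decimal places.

lx·mx: 0, 1.1187, 3.3614, 3.4532, 3.9949, 2.192, 1.9722, 0.063 → R0 = 16.1554
x·lx·mx: 0, 1.1187, 6.7228, 10.3596, 15.9796, 10.96, 11.8332, 0.441 → Σ = 57.4149
T = 57.4149 / 16.1554 = 3.553914… → 3.55

3.55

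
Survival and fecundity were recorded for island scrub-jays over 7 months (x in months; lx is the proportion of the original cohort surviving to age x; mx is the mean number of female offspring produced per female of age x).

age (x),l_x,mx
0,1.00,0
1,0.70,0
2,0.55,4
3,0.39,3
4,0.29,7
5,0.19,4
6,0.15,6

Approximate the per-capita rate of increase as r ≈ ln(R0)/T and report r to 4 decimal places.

0.5469

R0 = Σ lx·mx = 0 + 0 + 2.2 + 1.17 + 2.03 + 0.76 + 0.9 = 7.06
Σ x·lx·mx = 25.23; T = 25.23/7.06 = 3.57365…
r ≈ ln(R0)/T = ln(7.06)/3.57365… = 0.546904… → 0.5469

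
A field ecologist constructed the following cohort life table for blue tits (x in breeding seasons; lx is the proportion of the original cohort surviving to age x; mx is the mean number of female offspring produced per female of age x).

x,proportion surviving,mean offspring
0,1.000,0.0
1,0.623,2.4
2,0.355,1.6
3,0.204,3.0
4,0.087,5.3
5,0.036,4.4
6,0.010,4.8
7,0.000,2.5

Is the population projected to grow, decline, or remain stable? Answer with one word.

R0 = Σ lx·mx = 0 + 1.4952 + 0.568 + 0.612 + 0.4611 + 0.1584 + 0.048 + 0 = 3.3427
R0 > 1, so the population is growing.

growing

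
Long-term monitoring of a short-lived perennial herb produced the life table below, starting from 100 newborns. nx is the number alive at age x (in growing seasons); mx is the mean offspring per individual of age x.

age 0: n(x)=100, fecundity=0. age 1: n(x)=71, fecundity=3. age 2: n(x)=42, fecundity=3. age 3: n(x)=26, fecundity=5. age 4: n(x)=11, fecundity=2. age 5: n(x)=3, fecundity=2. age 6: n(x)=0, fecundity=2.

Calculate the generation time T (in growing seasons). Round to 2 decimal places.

1.96

lx = nx/n0 = nx/100: 1, 0.71, 0.42, 0.26, 0.11, 0.03, 0
lx·mx: 0, 2.13, 1.26, 1.3, 0.22, 0.06, 0 → R0 = 4.97
x·lx·mx: 0, 2.13, 2.52, 3.9, 0.88, 0.3, 0 → Σ = 9.73
T = 9.73 / 4.97 = 1.957746… → 1.96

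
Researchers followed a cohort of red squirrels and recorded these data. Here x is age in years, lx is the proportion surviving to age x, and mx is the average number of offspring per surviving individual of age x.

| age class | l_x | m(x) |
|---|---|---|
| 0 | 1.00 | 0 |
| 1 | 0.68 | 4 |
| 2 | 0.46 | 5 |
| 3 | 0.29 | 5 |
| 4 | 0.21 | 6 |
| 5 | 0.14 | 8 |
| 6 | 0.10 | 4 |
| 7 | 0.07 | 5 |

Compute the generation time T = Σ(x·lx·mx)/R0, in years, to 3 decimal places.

lx·mx: 0, 2.72, 2.3, 1.45, 1.26, 1.12, 0.4, 0.35 → R0 = 9.6
x·lx·mx: 0, 2.72, 4.6, 4.35, 5.04, 5.6, 2.4, 2.45 → Σ = 27.16
T = 27.16 / 9.6 = 2.829167… → 2.829

2.829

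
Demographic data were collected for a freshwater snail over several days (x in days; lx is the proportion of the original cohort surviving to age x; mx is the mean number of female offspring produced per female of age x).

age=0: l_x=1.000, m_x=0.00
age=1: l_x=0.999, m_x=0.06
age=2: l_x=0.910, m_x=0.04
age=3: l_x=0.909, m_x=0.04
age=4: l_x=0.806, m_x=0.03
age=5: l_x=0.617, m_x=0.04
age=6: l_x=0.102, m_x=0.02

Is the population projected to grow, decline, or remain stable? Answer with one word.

declining

R0 = Σ lx·mx = 0 + 0.05994 + 0.0364 + 0.03636 + 0.02418 + 0.02468 + 0.00204 = 0.1836
R0 < 1, so the population is declining.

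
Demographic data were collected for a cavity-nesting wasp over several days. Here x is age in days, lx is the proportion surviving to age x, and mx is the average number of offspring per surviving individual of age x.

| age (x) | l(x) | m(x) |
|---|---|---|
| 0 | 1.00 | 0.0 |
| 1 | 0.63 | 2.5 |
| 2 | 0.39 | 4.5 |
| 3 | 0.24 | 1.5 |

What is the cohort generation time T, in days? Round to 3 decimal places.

1.671

lx·mx: 0, 1.575, 1.755, 0.36 → R0 = 3.69
x·lx·mx: 0, 1.575, 3.51, 1.08 → Σ = 6.165
T = 6.165 / 3.69 = 1.670732… → 1.671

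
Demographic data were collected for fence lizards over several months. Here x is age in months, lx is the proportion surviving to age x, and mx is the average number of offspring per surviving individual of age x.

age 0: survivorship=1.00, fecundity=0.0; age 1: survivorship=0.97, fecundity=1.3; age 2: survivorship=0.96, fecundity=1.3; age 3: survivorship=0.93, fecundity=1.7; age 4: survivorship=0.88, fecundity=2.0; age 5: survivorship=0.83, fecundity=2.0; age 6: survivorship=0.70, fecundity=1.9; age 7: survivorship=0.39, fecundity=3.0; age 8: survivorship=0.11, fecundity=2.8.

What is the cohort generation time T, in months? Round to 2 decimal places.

lx·mx: 0, 1.261, 1.248, 1.581, 1.76, 1.66, 1.33, 1.17, 0.308 → R0 = 10.318
x·lx·mx: 0, 1.261, 2.496, 4.743, 7.04, 8.3, 7.98, 8.19, 2.464 → Σ = 42.474
T = 42.474 / 10.318 = 4.116495… → 4.12

4.12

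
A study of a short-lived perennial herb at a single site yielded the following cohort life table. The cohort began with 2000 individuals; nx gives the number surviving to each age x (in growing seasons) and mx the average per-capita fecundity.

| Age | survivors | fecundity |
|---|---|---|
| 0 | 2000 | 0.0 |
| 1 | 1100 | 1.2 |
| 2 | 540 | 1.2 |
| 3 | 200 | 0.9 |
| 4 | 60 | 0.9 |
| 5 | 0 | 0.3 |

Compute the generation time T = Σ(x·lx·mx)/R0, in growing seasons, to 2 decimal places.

1.53

lx = nx/n0 = nx/2000: 1, 0.55, 0.27, 0.1, 0.03, 0
lx·mx: 0, 0.66, 0.324, 0.09, 0.027, 0 → R0 = 1.101
x·lx·mx: 0, 0.66, 0.648, 0.27, 0.108, 0 → Σ = 1.686
T = 1.686 / 1.101 = 1.531335… → 1.53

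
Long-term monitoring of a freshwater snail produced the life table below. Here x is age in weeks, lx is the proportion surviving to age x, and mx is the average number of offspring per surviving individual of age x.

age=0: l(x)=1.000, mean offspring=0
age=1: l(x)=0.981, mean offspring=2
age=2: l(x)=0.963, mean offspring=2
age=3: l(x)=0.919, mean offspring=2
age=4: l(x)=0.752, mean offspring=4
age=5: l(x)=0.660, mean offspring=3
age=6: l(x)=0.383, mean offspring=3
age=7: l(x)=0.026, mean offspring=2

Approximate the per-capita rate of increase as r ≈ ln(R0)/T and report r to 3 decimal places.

0.729

R0 = Σ lx·mx = 0 + 1.962 + 1.926 + 1.838 + 3.008 + 1.98 + 1.149 + 0.052 = 11.915
Σ x·lx·mx = 40.518; T = 40.518/11.915 = 3.40059…
r ≈ ln(R0)/T = ln(11.915)/3.40059… = 0.72864… → 0.729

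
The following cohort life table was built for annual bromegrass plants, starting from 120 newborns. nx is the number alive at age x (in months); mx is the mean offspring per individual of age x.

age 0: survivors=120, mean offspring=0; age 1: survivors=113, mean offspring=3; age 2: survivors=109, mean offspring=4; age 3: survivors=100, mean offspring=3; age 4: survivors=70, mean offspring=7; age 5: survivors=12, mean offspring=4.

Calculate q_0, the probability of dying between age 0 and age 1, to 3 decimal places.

0.058

lx = nx/n0 = nx/120: 1, 0.94167…, 0.90833…, 0.83333…, 0.58333…, 0.1
q_0 = (l_0 − l_1) / l_0 = (1 − 0.941667…) / 1
     = 0.058333… / 1 = 0.058333… → 0.058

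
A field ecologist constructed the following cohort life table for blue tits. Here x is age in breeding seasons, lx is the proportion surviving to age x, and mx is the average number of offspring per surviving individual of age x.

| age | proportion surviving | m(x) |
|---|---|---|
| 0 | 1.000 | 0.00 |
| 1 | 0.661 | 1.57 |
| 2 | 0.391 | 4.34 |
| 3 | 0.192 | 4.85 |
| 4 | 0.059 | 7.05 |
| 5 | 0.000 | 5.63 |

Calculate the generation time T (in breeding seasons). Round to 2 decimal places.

lx·mx: 0, 1.03777, 1.69694, 0.9312, 0.41595, 0 → R0 = 4.08186
x·lx·mx: 0, 1.03777, 3.39388, 2.7936, 1.6638, 0 → Σ = 8.88905
T = 8.88905 / 4.08186 = 2.177696… → 2.18

2.18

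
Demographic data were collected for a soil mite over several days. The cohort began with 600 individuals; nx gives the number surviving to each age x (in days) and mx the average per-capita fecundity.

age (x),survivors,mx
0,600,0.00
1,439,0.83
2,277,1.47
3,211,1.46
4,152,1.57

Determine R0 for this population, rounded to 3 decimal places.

2.197

lx = nx/n0 = nx/600: 1, 0.73167…, 0.46167…, 0.35167…, 0.25333…
lx·mx by age: 0, 0.607283…, 0.67865…, 0.513433…, 0.397733…
R0 = Σ lx·mx = 2.1971… → 2.197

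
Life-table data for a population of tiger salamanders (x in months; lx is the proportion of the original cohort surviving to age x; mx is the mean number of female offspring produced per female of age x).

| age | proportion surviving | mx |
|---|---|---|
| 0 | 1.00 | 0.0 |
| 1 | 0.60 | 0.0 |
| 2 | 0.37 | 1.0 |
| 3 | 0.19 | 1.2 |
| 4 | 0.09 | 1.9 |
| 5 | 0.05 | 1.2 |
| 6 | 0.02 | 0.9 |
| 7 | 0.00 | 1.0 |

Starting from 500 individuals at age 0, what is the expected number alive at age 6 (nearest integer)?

Expected survivors = N0 · l_6 = 500 × 0.02 = 10 → 10

10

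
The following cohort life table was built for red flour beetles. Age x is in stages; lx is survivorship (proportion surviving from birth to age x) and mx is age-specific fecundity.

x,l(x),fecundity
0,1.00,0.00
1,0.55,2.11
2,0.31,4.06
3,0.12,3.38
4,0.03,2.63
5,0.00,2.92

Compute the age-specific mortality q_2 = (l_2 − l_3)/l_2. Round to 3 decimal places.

q_2 = (l_2 − l_3) / l_2 = (0.31 − 0.12) / 0.31
     = 0.19 / 0.31 = 0.612903… → 0.613

0.613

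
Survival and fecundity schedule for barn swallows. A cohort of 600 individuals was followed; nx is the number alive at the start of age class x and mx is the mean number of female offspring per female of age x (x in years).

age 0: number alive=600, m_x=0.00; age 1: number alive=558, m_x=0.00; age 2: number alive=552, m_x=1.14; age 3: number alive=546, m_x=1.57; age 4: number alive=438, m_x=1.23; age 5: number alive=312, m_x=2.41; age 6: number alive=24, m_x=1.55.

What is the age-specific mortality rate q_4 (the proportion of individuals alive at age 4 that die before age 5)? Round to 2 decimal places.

lx = nx/n0 = nx/600: 1, 0.93, 0.92, 0.91, 0.73, 0.52, 0.04
q_4 = (l_4 − l_5) / l_4 = (0.73 − 0.52) / 0.73
     = 0.21 / 0.73 = 0.287671… → 0.29

0.29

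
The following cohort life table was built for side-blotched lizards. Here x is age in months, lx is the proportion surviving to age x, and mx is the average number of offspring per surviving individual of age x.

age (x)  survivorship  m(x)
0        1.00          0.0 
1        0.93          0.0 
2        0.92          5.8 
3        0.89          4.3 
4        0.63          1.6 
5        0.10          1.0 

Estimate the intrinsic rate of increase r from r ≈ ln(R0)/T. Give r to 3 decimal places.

0.897

R0 = Σ lx·mx = 0 + 0 + 5.336 + 3.827 + 1.008 + 0.1 = 10.271
Σ x·lx·mx = 26.685; T = 26.685/10.271 = 2.59809…
r ≈ ln(R0)/T = ln(10.271)/2.59809… = 0.89655… → 0.897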